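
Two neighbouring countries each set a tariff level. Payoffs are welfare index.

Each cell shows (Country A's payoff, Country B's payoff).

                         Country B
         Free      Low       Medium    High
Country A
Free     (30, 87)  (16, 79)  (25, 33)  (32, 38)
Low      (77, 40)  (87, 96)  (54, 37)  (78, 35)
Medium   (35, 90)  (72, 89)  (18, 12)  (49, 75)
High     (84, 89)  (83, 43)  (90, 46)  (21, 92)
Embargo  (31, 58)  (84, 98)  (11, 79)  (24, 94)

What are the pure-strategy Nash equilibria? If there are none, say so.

Mark each player's best response to every combination of opponents' strategies; a profile where every player is best-responding is a pure Nash equilibrium.
Country A against Free: payoffs 30, 77, 35, 84, 31 → best response High.
Country A against Low: payoffs 16, 87, 72, 83, 84 → best response Low.
Country A against Medium: payoffs 25, 54, 18, 90, 11 → best response High.
Country A against High: payoffs 32, 78, 49, 21, 24 → best response Low.
Country B against Free: payoffs 87, 79, 33, 38 → best response Free.
Country B against Low: payoffs 40, 96, 37, 35 → best response Low.
Country B against Medium: payoffs 90, 89, 12, 75 → best response Free.
Country B against High: payoffs 89, 43, 46, 92 → best response High.
Country B against Embargo: payoffs 58, 98, 79, 94 → best response Low.
Mutual best responses: (Low, Low).

(Low, Low)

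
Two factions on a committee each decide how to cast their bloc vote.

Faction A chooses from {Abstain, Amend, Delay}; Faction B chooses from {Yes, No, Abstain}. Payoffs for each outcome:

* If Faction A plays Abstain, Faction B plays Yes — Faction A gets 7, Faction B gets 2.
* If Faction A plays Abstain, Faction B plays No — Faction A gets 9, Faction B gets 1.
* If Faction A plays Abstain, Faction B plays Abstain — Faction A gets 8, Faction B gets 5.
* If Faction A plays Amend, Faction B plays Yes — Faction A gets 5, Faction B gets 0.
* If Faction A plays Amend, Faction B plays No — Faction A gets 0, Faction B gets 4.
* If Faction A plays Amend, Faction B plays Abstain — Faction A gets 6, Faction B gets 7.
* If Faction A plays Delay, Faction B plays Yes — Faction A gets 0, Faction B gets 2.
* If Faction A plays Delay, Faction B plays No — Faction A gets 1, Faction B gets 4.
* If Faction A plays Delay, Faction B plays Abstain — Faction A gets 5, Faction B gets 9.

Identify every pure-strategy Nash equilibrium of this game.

(Abstain, Abstain)

Faction A against Yes: payoffs 7, 5, 0 → best response Abstain.
Faction A against No: payoffs 9, 0, 1 → best response Abstain.
Faction A against Abstain: payoffs 8, 6, 5 → best response Abstain.
Faction B against Abstain: payoffs 2, 1, 5 → best response Abstain.
Faction B against Amend: payoffs 0, 4, 7 → best response Abstain.
Faction B against Delay: payoffs 2, 4, 9 → best response Abstain.
Mutual best responses: (Abstain, Abstain).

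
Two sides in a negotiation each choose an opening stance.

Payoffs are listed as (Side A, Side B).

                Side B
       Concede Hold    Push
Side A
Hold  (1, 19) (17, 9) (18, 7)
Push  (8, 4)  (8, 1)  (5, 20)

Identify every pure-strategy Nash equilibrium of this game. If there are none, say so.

Side A against Concede: payoffs 1, 8 → best response Push.
Side A against Hold: payoffs 17, 8 → best response Hold.
Side A against Push: payoffs 18, 5 → best response Hold.
Side B against Hold: payoffs 19, 9, 7 → best response Concede.
Side B against Push: payoffs 4, 1, 20 → best response Push.
No profile is a mutual best response for all players.

none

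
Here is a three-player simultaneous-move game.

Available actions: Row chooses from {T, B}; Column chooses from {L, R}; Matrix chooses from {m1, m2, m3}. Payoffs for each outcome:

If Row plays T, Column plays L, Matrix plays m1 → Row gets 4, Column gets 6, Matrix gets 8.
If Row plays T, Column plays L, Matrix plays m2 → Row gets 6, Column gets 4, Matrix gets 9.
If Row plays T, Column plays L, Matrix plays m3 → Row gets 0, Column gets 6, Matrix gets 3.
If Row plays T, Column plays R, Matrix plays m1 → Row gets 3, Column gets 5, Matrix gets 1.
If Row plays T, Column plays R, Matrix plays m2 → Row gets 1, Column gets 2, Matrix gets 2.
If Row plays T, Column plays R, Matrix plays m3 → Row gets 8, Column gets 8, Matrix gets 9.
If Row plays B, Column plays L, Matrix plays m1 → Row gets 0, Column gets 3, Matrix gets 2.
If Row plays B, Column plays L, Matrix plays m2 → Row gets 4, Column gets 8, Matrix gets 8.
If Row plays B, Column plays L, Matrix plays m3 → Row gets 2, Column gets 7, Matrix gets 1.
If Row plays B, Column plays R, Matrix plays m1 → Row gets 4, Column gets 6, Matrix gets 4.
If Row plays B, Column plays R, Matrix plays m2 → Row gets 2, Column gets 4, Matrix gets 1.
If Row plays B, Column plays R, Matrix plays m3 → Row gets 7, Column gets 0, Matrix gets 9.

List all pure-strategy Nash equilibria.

(T, L, m2), (T, R, m3)

For each strategy profile, look for a profitable unilateral deviation.
(T, L, m1): Matrix can switch to m2 (8 → 9). Not NE.
(T, L, m2): Row gets 6, best alternative 4; Column gets 4, best alternative 2; Matrix gets 9, best alternative 8. No profitable deviation — NE.
(T, L, m3): Row can switch to B (0 → 2). Not NE.
(T, R, m1): Row can switch to B (3 → 4). Not NE.
(T, R, m2): Row can switch to B (1 → 2). Not NE.
(T, R, m3): Row gets 8, best alternative 7; Column gets 8, best alternative 6; Matrix gets 9, best alternative 2. No profitable deviation — NE.
(B, L, m1): Row can switch to T (0 → 4). Not NE.
(B, L, m2): Row can switch to T (4 → 6). Not NE.
(B, L, m3): Matrix can switch to m1 (1 → 2). Not NE.
(B, R, m1): Matrix can switch to m3 (4 → 9). Not NE.
(The remaining 2 profiles each have a profitable deviation by the same check.)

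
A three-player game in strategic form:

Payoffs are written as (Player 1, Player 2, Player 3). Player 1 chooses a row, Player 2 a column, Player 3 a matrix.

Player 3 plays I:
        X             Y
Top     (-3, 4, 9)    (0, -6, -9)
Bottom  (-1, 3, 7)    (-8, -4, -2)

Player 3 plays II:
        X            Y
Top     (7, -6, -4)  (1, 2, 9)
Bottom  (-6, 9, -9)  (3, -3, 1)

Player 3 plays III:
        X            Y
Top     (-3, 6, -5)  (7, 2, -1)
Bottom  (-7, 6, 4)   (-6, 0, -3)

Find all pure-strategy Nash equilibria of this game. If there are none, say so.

Mark each player's best response to every combination of opponents' strategies; a profile where every player is best-responding is a pure Nash equilibrium.
Player 1 against (X, I): payoffs -3, -1 → best response Bottom.
Player 1 against (X, II): payoffs 7, -6 → best response Top.
Player 1 against (X, III): payoffs -3, -7 → best response Top.
Player 1 against (Y, I): payoffs 0, -8 → best response Top.
Player 1 against (Y, II): payoffs 1, 3 → best response Bottom.
Player 1 against (Y, III): payoffs 7, -6 → best response Top.
Player 2 against (Top, I): payoffs 4, -6 → best response X.
Player 2 against (Top, II): payoffs -6, 2 → best response Y.
Player 2 against (Top, III): payoffs 6, 2 → best response X.
Player 2 against (Bottom, I): payoffs 3, -4 → best response X.
Player 2 against (Bottom, II): payoffs 9, -3 → best response X.
Player 2 against (Bottom, III): payoffs 6, 0 → best response X.
Player 3 against (Top, X): payoffs 9, -4, -5 → best response I.
Player 3 against (Top, Y): payoffs -9, 9, -1 → best response II.
Player 3 against (Bottom, X): payoffs 7, -9, 4 → best response I.
Player 3 against (Bottom, Y): payoffs -2, 1, -3 → best response II.
Mutual best responses: (Bottom, X, I).

Pure NE: (Bottom, X, I)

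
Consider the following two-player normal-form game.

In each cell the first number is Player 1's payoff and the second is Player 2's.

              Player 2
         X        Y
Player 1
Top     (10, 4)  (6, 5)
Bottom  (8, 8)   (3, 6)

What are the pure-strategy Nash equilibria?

Pure NE: (Top, Y)

For each player, find the best response to each opponent profile; mutual best responses are the pure NE.
Player 1 against X: payoffs 10, 8 → best response Top.
Player 1 against Y: payoffs 6, 3 → best response Top.
Player 2 against Top: payoffs 4, 5 → best response Y.
Player 2 against Bottom: payoffs 8, 6 → best response X.
Mutual best responses: (Top, Y).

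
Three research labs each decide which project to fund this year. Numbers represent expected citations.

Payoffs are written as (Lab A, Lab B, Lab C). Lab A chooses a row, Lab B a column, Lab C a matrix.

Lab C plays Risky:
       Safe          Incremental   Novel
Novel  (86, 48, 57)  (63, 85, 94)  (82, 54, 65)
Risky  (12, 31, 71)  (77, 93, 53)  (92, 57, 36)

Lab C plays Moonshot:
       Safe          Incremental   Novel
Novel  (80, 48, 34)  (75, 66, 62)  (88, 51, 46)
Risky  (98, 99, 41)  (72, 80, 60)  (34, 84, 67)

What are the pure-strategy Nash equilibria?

This game has no pure Nash equilibrium.

For each player, find the best response to each opponent profile; mutual best responses are the pure NE.
Lab A against (Safe, Risky): payoffs 86, 12 → best response Novel.
Lab A against (Safe, Moonshot): payoffs 80, 98 → best response Risky.
Lab A against (Incremental, Risky): payoffs 63, 77 → best response Risky.
Lab A against (Incremental, Moonshot): payoffs 75, 72 → best response Novel.
Lab A against (Novel, Risky): payoffs 82, 92 → best response Risky.
Lab A against (Novel, Moonshot): payoffs 88, 34 → best response Novel.
Lab B against (Novel, Risky): payoffs 48, 85, 54 → best response Incremental.
Lab B against (Novel, Moonshot): payoffs 48, 66, 51 → best response Incremental.
Lab B against (Risky, Risky): payoffs 31, 93, 57 → best response Incremental.
Lab B against (Risky, Moonshot): payoffs 99, 80, 84 → best response Safe.
Lab C against (Novel, Safe): payoffs 57, 34 → best response Risky.
Lab C against (Novel, Incremental): payoffs 94, 62 → best response Risky.
Lab C against (Novel, Novel): payoffs 65, 46 → best response Risky.
Lab C against (Risky, Safe): payoffs 71, 41 → best response Risky.
Lab C against (Risky, Incremental): payoffs 53, 60 → best response Moonshot.
Lab C against (Risky, Novel): payoffs 36, 67 → best response Moonshot.
No profile is a mutual best response for all players.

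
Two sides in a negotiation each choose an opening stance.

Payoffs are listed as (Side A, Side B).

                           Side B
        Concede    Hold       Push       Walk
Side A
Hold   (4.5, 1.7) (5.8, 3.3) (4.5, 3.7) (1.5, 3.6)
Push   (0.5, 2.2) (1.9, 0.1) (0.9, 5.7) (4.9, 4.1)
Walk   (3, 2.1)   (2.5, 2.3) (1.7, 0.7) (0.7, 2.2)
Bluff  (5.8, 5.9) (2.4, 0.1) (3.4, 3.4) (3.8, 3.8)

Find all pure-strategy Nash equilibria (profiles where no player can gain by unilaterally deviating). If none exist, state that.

For each player, find the best response to each opponent profile; mutual best responses are the pure NE.
Side A against Concede: payoffs 4.5, 0.5, 3, 5.8 → best response Bluff.
Side A against Hold: payoffs 5.8, 1.9, 2.5, 2.4 → best response Hold.
Side A against Push: payoffs 4.5, 0.9, 1.7, 3.4 → best response Hold.
Side A against Walk: payoffs 1.5, 4.9, 0.7, 3.8 → best response Push.
Side B against Hold: payoffs 1.7, 3.3, 3.7, 3.6 → best response Push.
Side B against Push: payoffs 2.2, 0.1, 5.7, 4.1 → best response Push.
Side B against Walk: payoffs 2.1, 2.3, 0.7, 2.2 → best response Hold.
Side B against Bluff: payoffs 5.9, 0.1, 3.4, 3.8 → best response Concede.
Mutual best responses: (Hold, Push); (Bluff, Concede).

The pure Nash equilibria are (Hold, Push) and (Bluff, Concede).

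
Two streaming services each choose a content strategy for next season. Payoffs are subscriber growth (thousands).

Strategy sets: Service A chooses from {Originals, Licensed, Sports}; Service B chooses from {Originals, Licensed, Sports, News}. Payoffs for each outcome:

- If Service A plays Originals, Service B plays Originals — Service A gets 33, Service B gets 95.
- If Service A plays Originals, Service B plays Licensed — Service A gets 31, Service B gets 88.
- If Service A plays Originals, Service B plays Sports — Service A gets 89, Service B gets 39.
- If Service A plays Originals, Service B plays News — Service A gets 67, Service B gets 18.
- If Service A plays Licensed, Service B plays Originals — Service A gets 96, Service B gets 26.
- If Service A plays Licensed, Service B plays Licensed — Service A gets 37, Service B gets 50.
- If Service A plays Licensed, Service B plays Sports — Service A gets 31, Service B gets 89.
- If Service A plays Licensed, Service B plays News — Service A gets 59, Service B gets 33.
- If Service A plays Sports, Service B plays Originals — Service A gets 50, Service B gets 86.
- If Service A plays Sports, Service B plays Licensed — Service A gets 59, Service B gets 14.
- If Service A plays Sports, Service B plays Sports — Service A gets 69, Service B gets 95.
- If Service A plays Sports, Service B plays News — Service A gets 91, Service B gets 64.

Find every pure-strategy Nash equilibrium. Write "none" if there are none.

Mark each player's best response to every combination of opponents' strategies; a profile where every player is best-responding is a pure Nash equilibrium.
Service A against Originals: payoffs 33, 96, 50 → best response Licensed.
Service A against Licensed: payoffs 31, 37, 59 → best response Sports.
Service A against Sports: payoffs 89, 31, 69 → best response Originals.
Service A against News: payoffs 67, 59, 91 → best response Sports.
Service B against Originals: payoffs 95, 88, 39, 18 → best response Originals.
Service B against Licensed: payoffs 26, 50, 89, 33 → best response Sports.
Service B against Sports: payoffs 86, 14, 95, 64 → best response Sports.
No profile is a mutual best response for all players.

No pure-strategy Nash equilibrium.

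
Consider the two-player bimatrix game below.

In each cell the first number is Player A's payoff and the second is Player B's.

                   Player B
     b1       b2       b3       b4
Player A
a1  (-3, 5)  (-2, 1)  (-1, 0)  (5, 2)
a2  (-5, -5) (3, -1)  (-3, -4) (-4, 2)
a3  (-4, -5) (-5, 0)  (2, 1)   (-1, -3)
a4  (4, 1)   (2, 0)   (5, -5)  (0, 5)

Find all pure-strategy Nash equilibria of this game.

This game has no pure Nash equilibrium.

(a1, b1): Player A can switch to a4 (-3 → 4). Not NE.
(a1, b2): Player A can switch to a2 (-2 → 3). Not NE.
(a1, b3): Player A can switch to a3 (-1 → 2). Not NE.
(a1, b4): Player B can switch to b1 (2 → 5). Not NE.
(a2, b1): Player A can switch to a1 (-5 → -3). Not NE.
(a2, b2): Player B can switch to b4 (-1 → 2). Not NE.
(a2, b3): Player A can switch to a1 (-3 → -1). Not NE.
(a2, b4): Player A can switch to a1 (-4 → 5). Not NE.
(a3, b1): Player A can switch to a1 (-4 → -3). Not NE.
(a3, b2): Player A can switch to a1 (-5 → -2). Not NE.
(The remaining 6 profiles each have a profitable deviation by the same check.)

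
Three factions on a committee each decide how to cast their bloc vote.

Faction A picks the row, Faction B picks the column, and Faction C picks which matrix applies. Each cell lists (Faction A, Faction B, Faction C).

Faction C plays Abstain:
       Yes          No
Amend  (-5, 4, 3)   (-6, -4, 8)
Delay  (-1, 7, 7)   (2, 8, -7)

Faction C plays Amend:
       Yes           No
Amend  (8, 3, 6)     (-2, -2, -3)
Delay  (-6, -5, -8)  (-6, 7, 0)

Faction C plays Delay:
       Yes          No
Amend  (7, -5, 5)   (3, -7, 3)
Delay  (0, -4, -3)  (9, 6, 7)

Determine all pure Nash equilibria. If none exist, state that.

The pure Nash equilibria are (Amend, Yes, Amend); (Delay, No, Delay).

Mark each player's best response to every combination of opponents' strategies; a profile where every player is best-responding is a pure Nash equilibrium.
Faction A against (Yes, Abstain): payoffs -5, -1 → best response Delay.
Faction A against (Yes, Amend): payoffs 8, -6 → best response Amend.
Faction A against (Yes, Delay): payoffs 7, 0 → best response Amend.
Faction A against (No, Abstain): payoffs -6, 2 → best response Delay.
Faction A against (No, Amend): payoffs -2, -6 → best response Amend.
Faction A against (No, Delay): payoffs 3, 9 → best response Delay.
Faction B against (Amend, Abstain): payoffs 4, -4 → best response Yes.
Faction B against (Amend, Amend): payoffs 3, -2 → best response Yes.
Faction B against (Amend, Delay): payoffs -5, -7 → best response Yes.
Faction B against (Delay, Abstain): payoffs 7, 8 → best response No.
Faction B against (Delay, Amend): payoffs -5, 7 → best response No.
Faction B against (Delay, Delay): payoffs -4, 6 → best response No.
Faction C against (Amend, Yes): payoffs 3, 6, 5 → best response Amend.
Faction C against (Amend, No): payoffs 8, -3, 3 → best response Abstain.
Faction C against (Delay, Yes): payoffs 7, -8, -3 → best response Abstain.
Faction C against (Delay, No): payoffs -7, 0, 7 → best response Delay.
Mutual best responses: (Amend, Yes, Amend); (Delay, No, Delay).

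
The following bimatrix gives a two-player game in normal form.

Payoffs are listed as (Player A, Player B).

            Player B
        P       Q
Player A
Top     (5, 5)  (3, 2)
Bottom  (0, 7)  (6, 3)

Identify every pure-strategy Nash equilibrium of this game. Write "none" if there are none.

Player A against P: payoffs 5, 0 → best response Top.
Player A against Q: payoffs 3, 6 → best response Bottom.
Player B against Top: payoffs 5, 2 → best response P.
Player B against Bottom: payoffs 7, 3 → best response P.
Mutual best responses: (Top, P).

(Top, P)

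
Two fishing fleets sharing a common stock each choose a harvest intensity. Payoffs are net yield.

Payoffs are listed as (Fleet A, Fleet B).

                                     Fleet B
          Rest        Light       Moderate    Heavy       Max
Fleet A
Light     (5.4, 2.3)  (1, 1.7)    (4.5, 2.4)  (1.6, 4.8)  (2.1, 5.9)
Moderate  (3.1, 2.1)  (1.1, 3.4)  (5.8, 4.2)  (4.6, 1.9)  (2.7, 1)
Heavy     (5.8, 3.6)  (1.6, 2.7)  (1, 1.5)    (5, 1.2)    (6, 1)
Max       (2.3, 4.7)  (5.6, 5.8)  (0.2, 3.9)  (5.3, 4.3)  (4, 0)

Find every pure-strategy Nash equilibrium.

The pure Nash equilibria are (Moderate, Moderate); (Heavy, Rest); (Max, Light).

Fleet A against Rest: payoffs 5.4, 3.1, 5.8, 2.3 → best response Heavy.
Fleet A against Light: payoffs 1, 1.1, 1.6, 5.6 → best response Max.
Fleet A against Moderate: payoffs 4.5, 5.8, 1, 0.2 → best response Moderate.
Fleet A against Heavy: payoffs 1.6, 4.6, 5, 5.3 → best response Max.
Fleet A against Max: payoffs 2.1, 2.7, 6, 4 → best response Heavy.
Fleet B against Light: payoffs 2.3, 1.7, 2.4, 4.8, 5.9 → best response Max.
Fleet B against Moderate: payoffs 2.1, 3.4, 4.2, 1.9, 1 → best response Moderate.
Fleet B against Heavy: payoffs 3.6, 2.7, 1.5, 1.2, 1 → best response Rest.
Fleet B against Max: payoffs 4.7, 5.8, 3.9, 4.3, 0 → best response Light.
Mutual best responses: (Moderate, Moderate); (Heavy, Rest); (Max, Light).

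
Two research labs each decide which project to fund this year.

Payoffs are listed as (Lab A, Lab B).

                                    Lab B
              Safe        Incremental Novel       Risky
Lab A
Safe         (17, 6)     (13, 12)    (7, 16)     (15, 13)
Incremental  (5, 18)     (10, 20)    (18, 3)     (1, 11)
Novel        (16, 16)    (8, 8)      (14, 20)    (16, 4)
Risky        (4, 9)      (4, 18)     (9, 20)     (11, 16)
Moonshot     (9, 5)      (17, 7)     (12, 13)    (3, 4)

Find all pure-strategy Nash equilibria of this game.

This game has no pure Nash equilibrium.

Lab A against Safe: payoffs 17, 5, 16, 4, 9 → best response Safe.
Lab A against Incremental: payoffs 13, 10, 8, 4, 17 → best response Moonshot.
Lab A against Novel: payoffs 7, 18, 14, 9, 12 → best response Incremental.
Lab A against Risky: payoffs 15, 1, 16, 11, 3 → best response Novel.
Lab B against Safe: payoffs 6, 12, 16, 13 → best response Novel.
Lab B against Incremental: payoffs 18, 20, 3, 11 → best response Incremental.
Lab B against Novel: payoffs 16, 8, 20, 4 → best response Novel.
Lab B against Risky: payoffs 9, 18, 20, 16 → best response Novel.
Lab B against Moonshot: payoffs 5, 7, 13, 4 → best response Novel.
No profile is a mutual best response for all players.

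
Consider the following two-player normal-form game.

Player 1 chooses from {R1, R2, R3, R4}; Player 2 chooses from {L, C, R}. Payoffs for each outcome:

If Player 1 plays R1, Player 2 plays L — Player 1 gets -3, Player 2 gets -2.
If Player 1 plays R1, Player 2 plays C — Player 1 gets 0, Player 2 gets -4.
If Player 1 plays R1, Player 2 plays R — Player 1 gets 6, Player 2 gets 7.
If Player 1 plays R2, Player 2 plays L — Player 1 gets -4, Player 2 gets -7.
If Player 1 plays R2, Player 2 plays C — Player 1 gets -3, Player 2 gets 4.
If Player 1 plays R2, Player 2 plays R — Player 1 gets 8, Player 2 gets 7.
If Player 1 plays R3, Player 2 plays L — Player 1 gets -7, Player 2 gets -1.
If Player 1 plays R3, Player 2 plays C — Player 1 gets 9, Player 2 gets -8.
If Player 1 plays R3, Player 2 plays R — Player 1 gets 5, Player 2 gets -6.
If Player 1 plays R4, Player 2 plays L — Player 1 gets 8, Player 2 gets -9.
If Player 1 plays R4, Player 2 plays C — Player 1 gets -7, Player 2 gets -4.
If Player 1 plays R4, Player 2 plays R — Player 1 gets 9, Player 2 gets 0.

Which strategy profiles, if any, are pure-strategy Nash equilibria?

(R4, R)

Mark each player's best response to every combination of opponents' strategies; a profile where every player is best-responding is a pure Nash equilibrium.
Player 1 against L: payoffs -3, -4, -7, 8 → best response R4.
Player 1 against C: payoffs 0, -3, 9, -7 → best response R3.
Player 1 against R: payoffs 6, 8, 5, 9 → best response R4.
Player 2 against R1: payoffs -2, -4, 7 → best response R.
Player 2 against R2: payoffs -7, 4, 7 → best response R.
Player 2 against R3: payoffs -1, -8, -6 → best response L.
Player 2 against R4: payoffs -9, -4, 0 → best response R.
Mutual best responses: (R4, R).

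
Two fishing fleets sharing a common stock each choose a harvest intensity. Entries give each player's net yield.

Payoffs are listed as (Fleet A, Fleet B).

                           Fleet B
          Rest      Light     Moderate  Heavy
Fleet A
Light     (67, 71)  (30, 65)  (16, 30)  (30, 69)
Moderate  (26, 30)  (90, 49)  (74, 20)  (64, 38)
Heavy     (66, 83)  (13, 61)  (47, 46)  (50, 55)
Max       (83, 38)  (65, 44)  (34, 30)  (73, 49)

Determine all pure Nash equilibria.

Pure-strategy Nash equilibria: (Moderate, Light); (Max, Heavy)

For each player, find the best response to each opponent profile; mutual best responses are the pure NE.
Fleet A against Rest: payoffs 67, 26, 66, 83 → best response Max.
Fleet A against Light: payoffs 30, 90, 13, 65 → best response Moderate.
Fleet A against Moderate: payoffs 16, 74, 47, 34 → best response Moderate.
Fleet A against Heavy: payoffs 30, 64, 50, 73 → best response Max.
Fleet B against Light: payoffs 71, 65, 30, 69 → best response Rest.
Fleet B against Moderate: payoffs 30, 49, 20, 38 → best response Light.
Fleet B against Heavy: payoffs 83, 61, 46, 55 → best response Rest.
Fleet B against Max: payoffs 38, 44, 30, 49 → best response Heavy.
Mutual best responses: (Moderate, Light); (Max, Heavy).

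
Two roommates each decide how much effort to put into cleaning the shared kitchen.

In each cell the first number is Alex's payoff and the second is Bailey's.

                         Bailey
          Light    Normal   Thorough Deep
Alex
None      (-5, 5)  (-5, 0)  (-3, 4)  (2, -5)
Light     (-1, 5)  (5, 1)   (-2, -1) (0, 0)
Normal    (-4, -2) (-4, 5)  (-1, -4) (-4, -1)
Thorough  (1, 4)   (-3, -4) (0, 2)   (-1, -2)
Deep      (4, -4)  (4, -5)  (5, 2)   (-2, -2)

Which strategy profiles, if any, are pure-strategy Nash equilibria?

Mark each player's best response to every combination of opponents' strategies; a profile where every player is best-responding is a pure Nash equilibrium.
Alex against Light: payoffs -5, -1, -4, 1, 4 → best response Deep.
Alex against Normal: payoffs -5, 5, -4, -3, 4 → best response Light.
Alex against Thorough: payoffs -3, -2, -1, 0, 5 → best response Deep.
Alex against Deep: payoffs 2, 0, -4, -1, -2 → best response None.
Bailey against None: payoffs 5, 0, 4, -5 → best response Light.
Bailey against Light: payoffs 5, 1, -1, 0 → best response Light.
Bailey against Normal: payoffs -2, 5, -4, -1 → best response Normal.
Bailey against Thorough: payoffs 4, -4, 2, -2 → best response Light.
Bailey against Deep: payoffs -4, -5, 2, -2 → best response Thorough.
Mutual best responses: (Deep, Thorough).

Pure NE: (Deep, Thorough)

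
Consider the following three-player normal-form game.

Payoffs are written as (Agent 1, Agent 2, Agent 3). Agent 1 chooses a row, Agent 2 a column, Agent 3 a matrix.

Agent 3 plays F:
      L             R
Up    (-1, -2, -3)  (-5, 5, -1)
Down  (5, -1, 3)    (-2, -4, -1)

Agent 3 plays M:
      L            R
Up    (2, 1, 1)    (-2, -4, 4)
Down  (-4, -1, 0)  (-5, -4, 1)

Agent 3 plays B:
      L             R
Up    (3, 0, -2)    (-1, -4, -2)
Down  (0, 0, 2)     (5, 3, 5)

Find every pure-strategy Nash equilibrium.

(Up, L, F): Agent 1 can switch to Down (-1 → 5). Not NE.
(Up, L, M): Agent 1 gets 2, best alternative -4; Agent 2 gets 1, best alternative -4; Agent 3 gets 1, best alternative -2. No profitable deviation — NE.
(Up, L, B): Agent 3 can switch to M (-2 → 1). Not NE.
(Up, R, F): Agent 1 can switch to Down (-5 → -2). Not NE.
(Up, R, M): Agent 2 can switch to L (-4 → 1). Not NE.
(Up, R, B): Agent 1 can switch to Down (-1 → 5). Not NE.
(Down, L, F): Agent 1 gets 5, best alternative -1; Agent 2 gets -1, best alternative -4; Agent 3 gets 3, best alternative 2. No profitable deviation — NE.
(Down, L, M): Agent 1 can switch to Up (-4 → 2). Not NE.
(Down, R, B): Agent 1 gets 5, best alternative -1; Agent 2 gets 3, best alternative 0; Agent 3 gets 5, best alternative 1. No profitable deviation — NE.
(The remaining 3 profiles each have a profitable deviation by the same check.)

(Up, L, M); (Down, L, F); (Down, R, B)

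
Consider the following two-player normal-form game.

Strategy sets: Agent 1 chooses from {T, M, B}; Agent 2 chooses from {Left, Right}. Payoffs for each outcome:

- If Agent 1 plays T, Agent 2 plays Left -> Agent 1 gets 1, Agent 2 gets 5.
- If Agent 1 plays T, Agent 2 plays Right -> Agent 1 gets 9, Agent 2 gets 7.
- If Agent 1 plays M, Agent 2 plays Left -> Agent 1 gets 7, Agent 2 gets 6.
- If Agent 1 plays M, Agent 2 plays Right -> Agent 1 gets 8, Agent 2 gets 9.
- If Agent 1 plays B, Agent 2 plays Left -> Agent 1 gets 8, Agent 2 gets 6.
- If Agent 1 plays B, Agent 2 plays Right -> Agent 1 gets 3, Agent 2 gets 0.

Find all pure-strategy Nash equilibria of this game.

For each strategy profile, look for a profitable unilateral deviation.
(T, Left): Agent 1 can switch to M (1 → 7). Not NE.
(T, Right): Agent 1 gets 9, best alternative 8; Agent 2 gets 7, best alternative 5. No profitable deviation — NE.
(M, Left): Agent 1 can switch to B (7 → 8). Not NE.
(M, Right): Agent 1 can switch to T (8 → 9). Not NE.
(B, Left): Agent 1 gets 8, best alternative 7; Agent 2 gets 6, best alternative 0. No profitable deviation — NE.
(B, Right): Agent 1 can switch to T (3 → 9). Not NE.

The pure Nash equilibria are (T, Right) and (B, Left).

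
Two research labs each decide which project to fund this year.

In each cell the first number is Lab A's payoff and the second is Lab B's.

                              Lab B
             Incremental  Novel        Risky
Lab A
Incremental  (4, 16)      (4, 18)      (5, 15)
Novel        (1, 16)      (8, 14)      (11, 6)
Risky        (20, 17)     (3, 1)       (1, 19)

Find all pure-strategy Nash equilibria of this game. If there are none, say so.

No pure-strategy Nash equilibrium.

For each player, find the best response to each opponent profile; mutual best responses are the pure NE.
Lab A against Incremental: payoffs 4, 1, 20 → best response Risky.
Lab A against Novel: payoffs 4, 8, 3 → best response Novel.
Lab A against Risky: payoffs 5, 11, 1 → best response Novel.
Lab B against Incremental: payoffs 16, 18, 15 → best response Novel.
Lab B against Novel: payoffs 16, 14, 6 → best response Incremental.
Lab B against Risky: payoffs 17, 1, 19 → best response Risky.
No profile is a mutual best response for all players.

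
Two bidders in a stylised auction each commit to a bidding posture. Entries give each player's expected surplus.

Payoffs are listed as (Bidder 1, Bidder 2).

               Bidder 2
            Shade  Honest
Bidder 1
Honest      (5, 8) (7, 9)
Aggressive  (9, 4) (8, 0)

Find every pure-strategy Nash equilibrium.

Bidder 1 against Shade: payoffs 5, 9 → best response Aggressive.
Bidder 1 against Honest: payoffs 7, 8 → best response Aggressive.
Bidder 2 against Honest: payoffs 8, 9 → best response Honest.
Bidder 2 against Aggressive: payoffs 4, 0 → best response Shade.
Mutual best responses: (Aggressive, Shade).

The unique pure-strategy Nash equilibrium is (Aggressive, Shade).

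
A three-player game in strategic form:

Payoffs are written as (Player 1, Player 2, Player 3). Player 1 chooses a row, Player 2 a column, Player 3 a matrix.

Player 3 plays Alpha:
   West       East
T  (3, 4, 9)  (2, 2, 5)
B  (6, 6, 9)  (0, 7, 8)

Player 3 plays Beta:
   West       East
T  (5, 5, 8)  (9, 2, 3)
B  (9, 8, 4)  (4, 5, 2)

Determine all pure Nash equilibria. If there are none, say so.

Player 1 against (West, Alpha): payoffs 3, 6 → best response B.
Player 1 against (West, Beta): payoffs 5, 9 → best response B.
Player 1 against (East, Alpha): payoffs 2, 0 → best response T.
Player 1 against (East, Beta): payoffs 9, 4 → best response T.
Player 2 against (T, Alpha): payoffs 4, 2 → best response West.
Player 2 against (T, Beta): payoffs 5, 2 → best response West.
Player 2 against (B, Alpha): payoffs 6, 7 → best response East.
Player 2 against (B, Beta): payoffs 8, 5 → best response West.
Player 3 against (T, West): payoffs 9, 8 → best response Alpha.
Player 3 against (T, East): payoffs 5, 3 → best response Alpha.
Player 3 against (B, West): payoffs 9, 4 → best response Alpha.
Player 3 against (B, East): payoffs 8, 2 → best response Alpha.
No profile is a mutual best response for all players.

There is no pure-strategy Nash equilibrium.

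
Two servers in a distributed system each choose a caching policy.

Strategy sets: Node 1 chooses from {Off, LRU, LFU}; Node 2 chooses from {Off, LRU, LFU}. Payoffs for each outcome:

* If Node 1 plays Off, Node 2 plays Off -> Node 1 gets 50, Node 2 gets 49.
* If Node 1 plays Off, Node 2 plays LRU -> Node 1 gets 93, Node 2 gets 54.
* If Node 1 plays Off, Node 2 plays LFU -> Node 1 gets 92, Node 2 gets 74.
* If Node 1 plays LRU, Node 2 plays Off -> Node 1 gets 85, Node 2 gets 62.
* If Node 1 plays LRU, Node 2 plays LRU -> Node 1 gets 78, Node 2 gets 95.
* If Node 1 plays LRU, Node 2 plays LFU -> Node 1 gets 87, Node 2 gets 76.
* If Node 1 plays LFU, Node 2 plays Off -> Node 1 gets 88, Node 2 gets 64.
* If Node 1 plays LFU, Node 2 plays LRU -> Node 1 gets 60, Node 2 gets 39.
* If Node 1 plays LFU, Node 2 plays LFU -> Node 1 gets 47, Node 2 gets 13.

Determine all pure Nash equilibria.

The pure Nash equilibria are (Off, LFU), (LFU, Off).

Node 1 against Off: payoffs 50, 85, 88 → best response LFU.
Node 1 against LRU: payoffs 93, 78, 60 → best response Off.
Node 1 against LFU: payoffs 92, 87, 47 → best response Off.
Node 2 against Off: payoffs 49, 54, 74 → best response LFU.
Node 2 against LRU: payoffs 62, 95, 76 → best response LRU.
Node 2 against LFU: payoffs 64, 39, 13 → best response Off.
Mutual best responses: (Off, LFU); (LFU, Off).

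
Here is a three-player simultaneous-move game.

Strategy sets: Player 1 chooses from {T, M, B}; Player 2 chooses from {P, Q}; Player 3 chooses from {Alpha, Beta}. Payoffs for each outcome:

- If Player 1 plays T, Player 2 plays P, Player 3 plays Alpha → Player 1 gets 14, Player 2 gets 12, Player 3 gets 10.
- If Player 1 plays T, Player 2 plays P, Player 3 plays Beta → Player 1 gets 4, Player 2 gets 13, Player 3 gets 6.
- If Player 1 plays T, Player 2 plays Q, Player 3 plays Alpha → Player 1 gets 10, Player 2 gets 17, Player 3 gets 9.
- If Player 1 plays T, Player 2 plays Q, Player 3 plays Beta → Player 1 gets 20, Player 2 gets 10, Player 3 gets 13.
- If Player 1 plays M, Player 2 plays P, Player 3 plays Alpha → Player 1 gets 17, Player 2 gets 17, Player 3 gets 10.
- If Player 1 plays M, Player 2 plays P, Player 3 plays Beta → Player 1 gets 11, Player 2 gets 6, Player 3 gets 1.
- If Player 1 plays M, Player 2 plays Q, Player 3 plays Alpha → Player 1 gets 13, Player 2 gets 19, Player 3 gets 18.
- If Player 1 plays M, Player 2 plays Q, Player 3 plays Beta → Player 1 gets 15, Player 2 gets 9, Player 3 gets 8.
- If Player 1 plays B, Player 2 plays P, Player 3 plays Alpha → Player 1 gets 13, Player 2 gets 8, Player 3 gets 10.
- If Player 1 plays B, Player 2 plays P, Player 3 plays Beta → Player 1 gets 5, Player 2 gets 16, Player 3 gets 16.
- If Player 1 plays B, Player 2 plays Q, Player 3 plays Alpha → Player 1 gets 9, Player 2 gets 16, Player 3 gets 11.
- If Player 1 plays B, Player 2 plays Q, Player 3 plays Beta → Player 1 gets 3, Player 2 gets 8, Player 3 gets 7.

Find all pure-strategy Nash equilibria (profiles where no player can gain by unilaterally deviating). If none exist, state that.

(M, Q, Alpha)

Check each profile: it is a Nash equilibrium iff no player can strictly gain by switching unilaterally.
(T, P, Alpha): Player 1 can switch to M (14 → 17). Not NE.
(T, P, Beta): Player 1 can switch to M (4 → 11). Not NE.
(T, Q, Alpha): Player 1 can switch to M (10 → 13). Not NE.
(T, Q, Beta): Player 2 can switch to P (10 → 13). Not NE.
(M, P, Alpha): Player 2 can switch to Q (17 → 19). Not NE.
(M, P, Beta): Player 2 can switch to Q (6 → 9). Not NE.
(M, Q, Alpha): Player 1 gets 13, best alternative 10; Player 2 gets 19, best alternative 17; Player 3 gets 18, best alternative 8. No profitable deviation — NE.
(M, Q, Beta): Player 1 can switch to T (15 → 20). Not NE.
(B, P, Alpha): Player 1 can switch to T (13 → 14). Not NE.
(B, P, Beta): Player 1 can switch to M (5 → 11). Not NE.
(B, Q, Alpha): Player 1 can switch to T (9 → 10). Not NE.
(The remaining 1 profile has a profitable deviation by the same check.)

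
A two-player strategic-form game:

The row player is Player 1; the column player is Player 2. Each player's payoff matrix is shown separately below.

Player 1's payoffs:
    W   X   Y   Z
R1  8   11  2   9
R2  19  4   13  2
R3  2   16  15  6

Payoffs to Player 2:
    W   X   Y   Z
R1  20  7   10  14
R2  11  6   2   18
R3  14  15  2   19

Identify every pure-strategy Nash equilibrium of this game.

For each player, find the best response to each opponent profile; mutual best responses are the pure NE.
Player 1 against W: payoffs 8, 19, 2 → best response R2.
Player 1 against X: payoffs 11, 4, 16 → best response R3.
Player 1 against Y: payoffs 2, 13, 15 → best response R3.
Player 1 against Z: payoffs 9, 2, 6 → best response R1.
Player 2 against R1: payoffs 20, 7, 10, 14 → best response W.
Player 2 against R2: payoffs 11, 6, 2, 18 → best response Z.
Player 2 against R3: payoffs 14, 15, 2, 19 → best response Z.
No profile is a mutual best response for all players.

There is no pure-strategy Nash equilibrium.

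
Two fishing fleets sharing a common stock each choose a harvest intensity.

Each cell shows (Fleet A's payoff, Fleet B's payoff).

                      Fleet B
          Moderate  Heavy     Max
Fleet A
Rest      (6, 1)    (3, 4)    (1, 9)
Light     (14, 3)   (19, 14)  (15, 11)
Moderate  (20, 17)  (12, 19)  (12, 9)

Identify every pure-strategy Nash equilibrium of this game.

Pure NE: (Light, Heavy)

Fleet A against Moderate: payoffs 6, 14, 20 → best response Moderate.
Fleet A against Heavy: payoffs 3, 19, 12 → best response Light.
Fleet A against Max: payoffs 1, 15, 12 → best response Light.
Fleet B against Rest: payoffs 1, 4, 9 → best response Max.
Fleet B against Light: payoffs 3, 14, 11 → best response Heavy.
Fleet B against Moderate: payoffs 17, 19, 9 → best response Heavy.
Mutual best responses: (Light, Heavy).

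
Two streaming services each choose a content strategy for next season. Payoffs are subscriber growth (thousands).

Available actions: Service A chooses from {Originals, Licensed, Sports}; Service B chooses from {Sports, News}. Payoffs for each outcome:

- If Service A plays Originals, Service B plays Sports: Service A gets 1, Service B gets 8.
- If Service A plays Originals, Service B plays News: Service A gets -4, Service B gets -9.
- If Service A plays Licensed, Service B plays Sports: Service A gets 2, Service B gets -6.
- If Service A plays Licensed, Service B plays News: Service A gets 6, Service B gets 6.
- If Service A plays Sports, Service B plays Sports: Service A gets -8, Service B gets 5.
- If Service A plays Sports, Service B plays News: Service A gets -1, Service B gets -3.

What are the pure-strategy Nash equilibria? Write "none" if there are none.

For each player, find the best response to each opponent profile; mutual best responses are the pure NE.
Service A against Sports: payoffs 1, 2, -8 → best response Licensed.
Service A against News: payoffs -4, 6, -1 → best response Licensed.
Service B against Originals: payoffs 8, -9 → best response Sports.
Service B against Licensed: payoffs -6, 6 → best response News.
Service B against Sports: payoffs 5, -3 → best response Sports.
Mutual best responses: (Licensed, News).

Pure NE: (Licensed, News)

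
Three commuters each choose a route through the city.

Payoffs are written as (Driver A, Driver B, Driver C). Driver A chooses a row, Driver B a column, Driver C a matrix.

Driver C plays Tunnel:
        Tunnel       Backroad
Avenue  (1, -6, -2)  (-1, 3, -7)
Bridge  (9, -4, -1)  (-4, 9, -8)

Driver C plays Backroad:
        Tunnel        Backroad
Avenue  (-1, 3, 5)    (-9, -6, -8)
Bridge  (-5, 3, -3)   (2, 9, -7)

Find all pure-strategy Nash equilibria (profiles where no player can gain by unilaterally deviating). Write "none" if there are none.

(Avenue, Tunnel, Tunnel): Driver A can switch to Bridge (1 → 9). Not NE.
(Avenue, Tunnel, Backroad): Driver A gets -1, best alternative -5; Driver B gets 3, best alternative -6; Driver C gets 5, best alternative -2. No profitable deviation — NE.
(Avenue, Backroad, Tunnel): Driver A gets -1, best alternative -4; Driver B gets 3, best alternative -6; Driver C gets -7, best alternative -8. No profitable deviation — NE.
(Avenue, Backroad, Backroad): Driver A can switch to Bridge (-9 → 2). Not NE.
(Bridge, Tunnel, Tunnel): Driver B can switch to Backroad (-4 → 9). Not NE.
(Bridge, Tunnel, Backroad): Driver A can switch to Avenue (-5 → -1). Not NE.
(Bridge, Backroad, Tunnel): Driver A can switch to Avenue (-4 → -1). Not NE.
(Bridge, Backroad, Backroad): Driver A gets 2, best alternative -9; Driver B gets 9, best alternative 3; Driver C gets -7, best alternative -8. No profitable deviation — NE.

Pure-strategy Nash equilibria: (Avenue, Tunnel, Backroad); (Avenue, Backroad, Tunnel); (Bridge, Backroad, Backroad)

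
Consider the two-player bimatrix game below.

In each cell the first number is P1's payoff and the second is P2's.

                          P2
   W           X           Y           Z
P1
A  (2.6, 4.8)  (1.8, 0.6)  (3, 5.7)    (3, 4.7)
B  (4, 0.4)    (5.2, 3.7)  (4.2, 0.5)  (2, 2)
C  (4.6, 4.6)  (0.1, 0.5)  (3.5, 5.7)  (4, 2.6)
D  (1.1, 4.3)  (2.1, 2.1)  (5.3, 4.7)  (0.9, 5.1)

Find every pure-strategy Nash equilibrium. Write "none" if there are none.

The unique pure-strategy Nash equilibrium is (B, X).

P1 against W: payoffs 2.6, 4, 4.6, 1.1 → best response C.
P1 against X: payoffs 1.8, 5.2, 0.1, 2.1 → best response B.
P1 against Y: payoffs 3, 4.2, 3.5, 5.3 → best response D.
P1 against Z: payoffs 3, 2, 4, 0.9 → best response C.
P2 against A: payoffs 4.8, 0.6, 5.7, 4.7 → best response Y.
P2 against B: payoffs 0.4, 3.7, 0.5, 2 → best response X.
P2 against C: payoffs 4.6, 0.5, 5.7, 2.6 → best response Y.
P2 against D: payoffs 4.3, 2.1, 4.7, 5.1 → best response Z.
Mutual best responses: (B, X).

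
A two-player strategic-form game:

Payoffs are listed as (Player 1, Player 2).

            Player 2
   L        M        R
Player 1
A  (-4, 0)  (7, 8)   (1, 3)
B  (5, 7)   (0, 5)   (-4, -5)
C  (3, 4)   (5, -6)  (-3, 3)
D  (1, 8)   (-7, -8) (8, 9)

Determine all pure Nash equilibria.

For each player, find the best response to each opponent profile; mutual best responses are the pure NE.
Player 1 against L: payoffs -4, 5, 3, 1 → best response B.
Player 1 against M: payoffs 7, 0, 5, -7 → best response A.
Player 1 against R: payoffs 1, -4, -3, 8 → best response D.
Player 2 against A: payoffs 0, 8, 3 → best response M.
Player 2 against B: payoffs 7, 5, -5 → best response L.
Player 2 against C: payoffs 4, -6, 3 → best response L.
Player 2 against D: payoffs 8, -8, 9 → best response R.
Mutual best responses: (A, M); (B, L); (D, R).

(A, M); (B, L); (D, R)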